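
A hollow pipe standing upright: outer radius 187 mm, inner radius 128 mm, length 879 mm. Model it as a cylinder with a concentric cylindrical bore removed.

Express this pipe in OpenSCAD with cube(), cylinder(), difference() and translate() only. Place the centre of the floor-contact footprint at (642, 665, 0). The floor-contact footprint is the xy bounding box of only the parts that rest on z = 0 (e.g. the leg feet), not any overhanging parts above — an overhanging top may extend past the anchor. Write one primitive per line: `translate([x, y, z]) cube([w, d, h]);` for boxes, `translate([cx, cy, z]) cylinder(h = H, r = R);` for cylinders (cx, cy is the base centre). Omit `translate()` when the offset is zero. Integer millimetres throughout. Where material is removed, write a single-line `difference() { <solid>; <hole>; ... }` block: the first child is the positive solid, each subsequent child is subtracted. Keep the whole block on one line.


difference() { translate([642, 665, 0]) cylinder(h = 879, r = 187); translate([642, 665, 0]) cylinder(h = 879, r = 128); }


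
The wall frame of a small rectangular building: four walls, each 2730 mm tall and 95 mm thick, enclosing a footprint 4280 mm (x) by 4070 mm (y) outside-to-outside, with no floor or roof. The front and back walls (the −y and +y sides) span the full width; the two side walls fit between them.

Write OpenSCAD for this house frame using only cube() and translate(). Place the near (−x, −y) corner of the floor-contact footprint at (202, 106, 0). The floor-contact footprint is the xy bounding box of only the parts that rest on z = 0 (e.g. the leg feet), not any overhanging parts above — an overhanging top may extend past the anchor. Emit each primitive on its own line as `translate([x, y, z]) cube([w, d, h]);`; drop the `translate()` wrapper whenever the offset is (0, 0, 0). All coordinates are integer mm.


translate([202, 106, 0]) cube([4280, 95, 2730]);
translate([202, 4081, 0]) cube([4280, 95, 2730]);
translate([202, 201, 0]) cube([95, 3880, 2730]);
translate([4387, 201, 0]) cube([95, 3880, 2730]);


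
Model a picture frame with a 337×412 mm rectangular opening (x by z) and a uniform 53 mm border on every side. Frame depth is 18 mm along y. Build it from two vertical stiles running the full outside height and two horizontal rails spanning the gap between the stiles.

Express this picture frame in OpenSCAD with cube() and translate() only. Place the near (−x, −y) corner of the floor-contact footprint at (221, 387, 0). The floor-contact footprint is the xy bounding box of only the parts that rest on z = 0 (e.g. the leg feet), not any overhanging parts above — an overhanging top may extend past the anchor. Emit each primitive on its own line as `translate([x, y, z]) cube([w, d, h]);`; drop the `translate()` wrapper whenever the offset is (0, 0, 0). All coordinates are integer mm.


translate([221, 387, 0]) cube([53, 18, 518]);
translate([611, 387, 0]) cube([53, 18, 518]);
translate([274, 387, 0]) cube([337, 18, 53]);
translate([274, 387, 465]) cube([337, 18, 53]);


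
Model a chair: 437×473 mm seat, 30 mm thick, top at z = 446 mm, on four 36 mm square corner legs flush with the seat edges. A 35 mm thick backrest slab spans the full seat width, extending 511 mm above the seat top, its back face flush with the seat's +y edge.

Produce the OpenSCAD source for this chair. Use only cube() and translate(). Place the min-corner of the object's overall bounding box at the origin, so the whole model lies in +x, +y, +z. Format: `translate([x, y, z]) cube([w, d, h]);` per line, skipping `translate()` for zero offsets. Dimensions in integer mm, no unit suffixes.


translate([0, 0, 416]) cube([437, 473, 30]);
cube([36, 36, 416]);
translate([401, 0, 0]) cube([36, 36, 416]);
translate([0, 437, 0]) cube([36, 36, 416]);
translate([401, 437, 0]) cube([36, 36, 416]);
translate([0, 438, 446]) cube([437, 35, 511]);


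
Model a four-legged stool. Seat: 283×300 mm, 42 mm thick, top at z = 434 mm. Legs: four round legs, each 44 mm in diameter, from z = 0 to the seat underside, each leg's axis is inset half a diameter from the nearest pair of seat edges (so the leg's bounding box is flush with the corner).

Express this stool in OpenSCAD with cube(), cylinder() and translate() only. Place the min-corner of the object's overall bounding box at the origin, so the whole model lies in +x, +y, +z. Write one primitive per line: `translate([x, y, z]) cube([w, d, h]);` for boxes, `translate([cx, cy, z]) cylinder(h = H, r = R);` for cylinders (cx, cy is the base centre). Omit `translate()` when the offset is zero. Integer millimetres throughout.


translate([0, 0, 392]) cube([283, 300, 42]);
translate([22, 22, 0]) cylinder(h = 392, r = 22);
translate([261, 22, 0]) cylinder(h = 392, r = 22);
translate([22, 278, 0]) cylinder(h = 392, r = 22);
translate([261, 278, 0]) cylinder(h = 392, r = 22);


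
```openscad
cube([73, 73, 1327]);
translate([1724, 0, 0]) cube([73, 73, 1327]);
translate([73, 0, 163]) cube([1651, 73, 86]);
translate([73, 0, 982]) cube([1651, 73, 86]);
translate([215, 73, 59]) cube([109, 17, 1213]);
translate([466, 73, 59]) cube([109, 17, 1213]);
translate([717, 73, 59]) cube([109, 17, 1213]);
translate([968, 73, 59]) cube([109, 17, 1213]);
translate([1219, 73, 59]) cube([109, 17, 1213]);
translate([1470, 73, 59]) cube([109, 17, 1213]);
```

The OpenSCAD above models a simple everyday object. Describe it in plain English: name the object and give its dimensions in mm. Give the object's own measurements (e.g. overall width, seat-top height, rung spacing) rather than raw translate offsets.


A fence section. Two 73×73 mm posts, 1327 mm tall, stand on the floor with a clear span of 1651 mm between their inner faces. Two horizontal rails of 73×86 mm section span the gap between the posts with their undersides at z = 163 mm and z = 982 mm, flush with the posts' −y face. 6 pickets, each 109 mm wide, 17 mm thick and 1213 mm tall, are fixed to the +y face of the rails with their bottoms at z = 59 mm, spaced across the span with a 142 mm gap after the −x post and between neighbouring pickets, with 145 mm left before the +x post.


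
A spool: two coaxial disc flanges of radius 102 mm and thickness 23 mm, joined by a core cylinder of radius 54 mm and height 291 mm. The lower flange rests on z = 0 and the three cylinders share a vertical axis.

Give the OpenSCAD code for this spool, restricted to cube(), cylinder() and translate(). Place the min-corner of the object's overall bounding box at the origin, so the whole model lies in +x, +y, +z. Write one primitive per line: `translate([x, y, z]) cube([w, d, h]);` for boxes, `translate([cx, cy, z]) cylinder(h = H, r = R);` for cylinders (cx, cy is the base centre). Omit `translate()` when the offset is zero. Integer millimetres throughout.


translate([102, 102, 0]) cylinder(h = 23, r = 102);
translate([102, 102, 23]) cylinder(h = 291, r = 54);
translate([102, 102, 314]) cylinder(h = 23, r = 102);


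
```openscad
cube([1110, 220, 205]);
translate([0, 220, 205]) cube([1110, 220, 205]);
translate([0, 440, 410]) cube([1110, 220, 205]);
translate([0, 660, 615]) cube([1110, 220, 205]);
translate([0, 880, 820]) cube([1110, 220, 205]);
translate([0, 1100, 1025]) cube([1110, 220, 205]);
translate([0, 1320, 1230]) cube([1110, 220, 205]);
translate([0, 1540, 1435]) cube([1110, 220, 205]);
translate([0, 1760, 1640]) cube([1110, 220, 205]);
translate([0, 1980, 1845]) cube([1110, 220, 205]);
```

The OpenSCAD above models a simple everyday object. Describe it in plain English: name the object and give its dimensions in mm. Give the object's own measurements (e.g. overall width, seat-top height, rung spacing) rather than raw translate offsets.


A straight staircase of 10 solid steps. Each step is 1110 mm wide (x), 220 mm deep (y, the going) and 205 mm tall (the rise). The first step rests on the floor; each subsequent step sits one going further in +y and one rise higher in +z, directly behind and above the previous step with no overlap.


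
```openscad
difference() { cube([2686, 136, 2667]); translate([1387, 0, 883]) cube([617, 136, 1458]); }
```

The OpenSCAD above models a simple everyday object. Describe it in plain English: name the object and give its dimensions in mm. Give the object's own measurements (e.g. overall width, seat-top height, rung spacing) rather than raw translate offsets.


A wall 2686 mm long (x), 136 mm thick (y), 2667 mm tall, with a rectangular window opening cut through it. The opening is 617 mm wide and 1458 mm tall; its sill is at z = 883 mm and its near (−x) edge is 1387 mm from the wall's −x end. The opening passes through the full wall thickness.


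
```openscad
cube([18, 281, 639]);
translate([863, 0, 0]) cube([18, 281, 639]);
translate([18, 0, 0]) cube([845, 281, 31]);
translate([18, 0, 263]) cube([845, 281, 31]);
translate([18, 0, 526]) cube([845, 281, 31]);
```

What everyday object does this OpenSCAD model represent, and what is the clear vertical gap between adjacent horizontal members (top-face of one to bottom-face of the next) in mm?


A bookshelf. The clear shelf gap is 232 mm.

Two tall side panels with 3 horizontal boards between them — a bookshelf. The first two shelf undersides are at z = 0 and z = 263; with shelf thickness 31, the clear gap is 263 − 0 − 31 = 232 mm.


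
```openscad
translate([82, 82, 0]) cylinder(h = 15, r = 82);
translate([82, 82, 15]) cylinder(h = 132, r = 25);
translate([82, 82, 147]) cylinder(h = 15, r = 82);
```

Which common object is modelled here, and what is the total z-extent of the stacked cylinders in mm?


A spool. The overall height is 162 mm.

Three coaxial cylinders, large–small–large — a spool. Two 15 mm flanges and a 132 mm core give 15 + 132 + 15 = 162 mm.


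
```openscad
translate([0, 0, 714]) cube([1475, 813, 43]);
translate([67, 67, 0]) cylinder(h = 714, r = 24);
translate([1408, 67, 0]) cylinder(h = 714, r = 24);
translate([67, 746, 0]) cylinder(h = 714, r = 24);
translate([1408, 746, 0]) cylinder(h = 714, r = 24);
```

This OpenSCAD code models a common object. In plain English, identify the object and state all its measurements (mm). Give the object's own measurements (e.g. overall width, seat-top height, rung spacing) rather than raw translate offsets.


A table: top 1475 mm (x) × 813 mm (y), 43 mm thick, upper face at z = 757 mm, on four round legs of 48 mm diameter, each leg's bounding box inset 43 mm from the nearest pair of top edges from z = 0 to the bottom of the top.


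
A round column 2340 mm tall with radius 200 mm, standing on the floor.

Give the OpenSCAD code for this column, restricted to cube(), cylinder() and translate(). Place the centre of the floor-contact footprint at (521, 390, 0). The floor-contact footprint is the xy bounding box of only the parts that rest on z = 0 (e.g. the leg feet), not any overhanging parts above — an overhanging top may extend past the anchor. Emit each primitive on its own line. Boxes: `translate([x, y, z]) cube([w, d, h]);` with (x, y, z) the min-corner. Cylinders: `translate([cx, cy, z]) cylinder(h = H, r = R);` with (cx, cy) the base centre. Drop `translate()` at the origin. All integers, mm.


translate([521, 390, 0]) cylinder(h = 2340, r = 200);


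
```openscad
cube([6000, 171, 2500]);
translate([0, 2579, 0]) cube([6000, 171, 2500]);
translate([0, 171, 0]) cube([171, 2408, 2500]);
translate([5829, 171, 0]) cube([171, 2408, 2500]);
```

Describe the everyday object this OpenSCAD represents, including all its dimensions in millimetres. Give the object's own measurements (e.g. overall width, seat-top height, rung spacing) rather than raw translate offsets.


The wall frame of a small rectangular building: four walls, each 2500 mm tall and 171 mm thick, enclosing a footprint 6000 mm (x) by 2750 mm (y) outside-to-outside, with no floor or roof. The front and back walls (the −y and +y sides) span the full width; the two side walls fit between them.


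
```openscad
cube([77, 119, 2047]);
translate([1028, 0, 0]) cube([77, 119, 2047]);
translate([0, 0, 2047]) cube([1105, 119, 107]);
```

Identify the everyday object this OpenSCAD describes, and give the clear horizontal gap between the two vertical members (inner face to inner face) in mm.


A door frame. The clear opening width is 951 mm.

Two 2047 mm tall posts with a header on top — a door frame. The left jamb is 77 mm wide at x = 0; the right jamb starts at x = 1028. The clear opening is 1028 − 77 = 951 mm.


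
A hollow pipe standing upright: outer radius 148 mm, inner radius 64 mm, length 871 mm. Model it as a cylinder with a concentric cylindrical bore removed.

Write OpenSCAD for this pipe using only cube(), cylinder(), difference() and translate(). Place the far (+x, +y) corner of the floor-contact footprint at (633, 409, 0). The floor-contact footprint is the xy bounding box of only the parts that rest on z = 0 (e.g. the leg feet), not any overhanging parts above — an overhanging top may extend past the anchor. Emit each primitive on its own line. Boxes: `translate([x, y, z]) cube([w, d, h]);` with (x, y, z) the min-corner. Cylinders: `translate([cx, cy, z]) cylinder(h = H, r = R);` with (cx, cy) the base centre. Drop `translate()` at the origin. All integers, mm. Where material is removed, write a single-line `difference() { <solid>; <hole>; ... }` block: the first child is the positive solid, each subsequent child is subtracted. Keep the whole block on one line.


difference() { translate([485, 261, 0]) cylinder(h = 871, r = 148); translate([485, 261, 0]) cylinder(h = 871, r = 64); }


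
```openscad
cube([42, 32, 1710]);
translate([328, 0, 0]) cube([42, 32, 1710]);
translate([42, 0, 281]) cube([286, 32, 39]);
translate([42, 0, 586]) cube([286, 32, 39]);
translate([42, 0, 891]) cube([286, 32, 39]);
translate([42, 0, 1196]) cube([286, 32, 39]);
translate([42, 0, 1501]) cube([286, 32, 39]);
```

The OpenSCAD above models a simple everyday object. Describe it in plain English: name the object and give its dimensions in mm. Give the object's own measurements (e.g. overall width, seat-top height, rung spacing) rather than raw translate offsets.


A straight ladder. Two 42×32 mm vertical rails, 1710 mm tall, stand 370 mm apart (outside-to-outside) with their front faces coplanar on the −y side. 5 rungs, each 32 mm deep and 39 mm tall, span between the inner faces of the rails, front faces flush with the rails. The lowest rung's underside is at z = 281 mm and rungs are spaced 305 mm apart (underside to underside).


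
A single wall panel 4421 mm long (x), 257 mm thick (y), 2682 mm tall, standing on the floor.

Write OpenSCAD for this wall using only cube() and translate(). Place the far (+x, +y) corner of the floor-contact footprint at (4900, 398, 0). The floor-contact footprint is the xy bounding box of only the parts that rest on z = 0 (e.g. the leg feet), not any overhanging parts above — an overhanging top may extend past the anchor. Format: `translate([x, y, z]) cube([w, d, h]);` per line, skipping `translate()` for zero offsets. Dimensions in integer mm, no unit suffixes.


translate([479, 141, 0]) cube([4421, 257, 2682]);


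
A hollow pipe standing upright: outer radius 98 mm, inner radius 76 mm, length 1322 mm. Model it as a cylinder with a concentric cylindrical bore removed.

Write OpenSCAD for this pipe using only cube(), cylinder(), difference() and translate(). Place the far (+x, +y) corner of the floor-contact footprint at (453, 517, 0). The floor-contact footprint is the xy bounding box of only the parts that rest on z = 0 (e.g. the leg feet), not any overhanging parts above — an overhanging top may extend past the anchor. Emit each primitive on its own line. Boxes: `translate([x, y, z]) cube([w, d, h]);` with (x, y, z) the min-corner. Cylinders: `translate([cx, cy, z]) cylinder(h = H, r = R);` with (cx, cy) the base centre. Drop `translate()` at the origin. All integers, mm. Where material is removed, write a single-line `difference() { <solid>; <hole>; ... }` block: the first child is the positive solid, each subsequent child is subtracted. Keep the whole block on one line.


difference() { translate([355, 419, 0]) cylinder(h = 1322, r = 98); translate([355, 419, 0]) cylinder(h = 1322, r = 76); }


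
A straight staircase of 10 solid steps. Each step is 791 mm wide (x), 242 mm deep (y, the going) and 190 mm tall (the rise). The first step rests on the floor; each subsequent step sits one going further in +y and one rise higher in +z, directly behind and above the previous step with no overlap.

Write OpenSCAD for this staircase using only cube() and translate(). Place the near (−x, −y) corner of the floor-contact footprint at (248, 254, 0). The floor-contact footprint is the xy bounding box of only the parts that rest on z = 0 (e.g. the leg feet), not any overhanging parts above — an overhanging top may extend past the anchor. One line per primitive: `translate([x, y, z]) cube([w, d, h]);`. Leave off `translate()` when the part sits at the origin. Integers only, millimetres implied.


translate([248, 254, 0]) cube([791, 242, 190]);
translate([248, 496, 190]) cube([791, 242, 190]);
translate([248, 738, 380]) cube([791, 242, 190]);
translate([248, 980, 570]) cube([791, 242, 190]);
translate([248, 1222, 760]) cube([791, 242, 190]);
translate([248, 1464, 950]) cube([791, 242, 190]);
translate([248, 1706, 1140]) cube([791, 242, 190]);
translate([248, 1948, 1330]) cube([791, 242, 190]);
translate([248, 2190, 1520]) cube([791, 242, 190]);
translate([248, 2432, 1710]) cube([791, 242, 190]);


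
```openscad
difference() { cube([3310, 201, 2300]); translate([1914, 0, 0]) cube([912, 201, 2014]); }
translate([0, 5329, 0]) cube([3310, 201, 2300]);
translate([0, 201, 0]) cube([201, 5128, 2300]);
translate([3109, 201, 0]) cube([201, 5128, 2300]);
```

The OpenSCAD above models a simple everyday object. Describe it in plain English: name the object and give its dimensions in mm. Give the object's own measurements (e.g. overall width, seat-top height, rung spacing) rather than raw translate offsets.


A single room: four walls, each 2300 mm tall and 201 mm thick, enclosing an outside footprint 3310×5530 mm (x × y), no floor or roof. The front and back walls (−y and +y sides) run the full x-width; the side walls fit between their inner faces. A door opening 912 mm wide and 2014 mm tall is cut through the front wall from the floor up, its −x edge 1914 mm from the wall's −x end.


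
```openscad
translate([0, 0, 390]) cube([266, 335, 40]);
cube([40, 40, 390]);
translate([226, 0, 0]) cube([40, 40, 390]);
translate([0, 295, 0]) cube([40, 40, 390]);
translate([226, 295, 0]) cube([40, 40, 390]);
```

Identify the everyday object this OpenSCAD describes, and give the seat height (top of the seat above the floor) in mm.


A stool. The seat height is 430 mm.

A 266×335×40 slab at z = 390 on four corner posts — a stool. The seat top is 390 + 40 = 430 mm.


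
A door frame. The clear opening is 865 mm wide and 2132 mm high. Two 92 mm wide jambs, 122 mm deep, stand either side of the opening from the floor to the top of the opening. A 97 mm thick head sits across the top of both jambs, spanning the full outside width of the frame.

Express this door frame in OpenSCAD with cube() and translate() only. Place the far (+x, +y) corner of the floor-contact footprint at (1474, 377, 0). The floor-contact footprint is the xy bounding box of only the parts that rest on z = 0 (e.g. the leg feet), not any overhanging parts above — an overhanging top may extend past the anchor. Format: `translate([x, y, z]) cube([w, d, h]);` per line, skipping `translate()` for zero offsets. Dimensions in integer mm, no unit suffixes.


translate([425, 255, 0]) cube([92, 122, 2132]);
translate([1382, 255, 0]) cube([92, 122, 2132]);
translate([425, 255, 2132]) cube([1049, 122, 97]);


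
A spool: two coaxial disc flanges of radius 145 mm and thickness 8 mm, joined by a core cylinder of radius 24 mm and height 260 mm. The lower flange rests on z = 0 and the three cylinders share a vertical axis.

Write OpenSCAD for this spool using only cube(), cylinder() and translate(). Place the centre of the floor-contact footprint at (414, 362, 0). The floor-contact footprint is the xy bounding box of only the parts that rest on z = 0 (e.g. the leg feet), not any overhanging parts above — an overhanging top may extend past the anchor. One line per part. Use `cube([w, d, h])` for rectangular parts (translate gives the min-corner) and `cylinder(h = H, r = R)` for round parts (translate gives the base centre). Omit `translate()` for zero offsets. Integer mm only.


translate([414, 362, 0]) cylinder(h = 8, r = 145);
translate([414, 362, 8]) cylinder(h = 260, r = 24);
translate([414, 362, 268]) cylinder(h = 8, r = 145);


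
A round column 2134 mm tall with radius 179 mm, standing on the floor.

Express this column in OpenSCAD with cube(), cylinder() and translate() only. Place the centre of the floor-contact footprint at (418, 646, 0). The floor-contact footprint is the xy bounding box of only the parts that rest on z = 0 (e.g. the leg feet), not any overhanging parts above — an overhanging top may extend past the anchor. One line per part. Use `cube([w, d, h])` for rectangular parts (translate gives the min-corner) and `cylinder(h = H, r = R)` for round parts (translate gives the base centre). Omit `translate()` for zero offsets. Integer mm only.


translate([418, 646, 0]) cylinder(h = 2134, r = 179);


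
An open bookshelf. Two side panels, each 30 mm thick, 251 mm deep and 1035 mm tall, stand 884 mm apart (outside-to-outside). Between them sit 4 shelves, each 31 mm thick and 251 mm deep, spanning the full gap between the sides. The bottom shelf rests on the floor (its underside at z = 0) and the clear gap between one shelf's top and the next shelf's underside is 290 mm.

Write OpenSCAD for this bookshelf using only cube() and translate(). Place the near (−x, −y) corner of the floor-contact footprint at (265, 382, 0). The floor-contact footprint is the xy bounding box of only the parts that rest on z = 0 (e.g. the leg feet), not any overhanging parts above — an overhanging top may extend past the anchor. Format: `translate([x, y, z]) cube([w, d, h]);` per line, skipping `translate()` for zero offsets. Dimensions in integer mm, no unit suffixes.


translate([265, 382, 0]) cube([30, 251, 1035]);
translate([1119, 382, 0]) cube([30, 251, 1035]);
translate([295, 382, 0]) cube([824, 251, 31]);
translate([295, 382, 321]) cube([824, 251, 31]);
translate([295, 382, 642]) cube([824, 251, 31]);
translate([295, 382, 963]) cube([824, 251, 31]);


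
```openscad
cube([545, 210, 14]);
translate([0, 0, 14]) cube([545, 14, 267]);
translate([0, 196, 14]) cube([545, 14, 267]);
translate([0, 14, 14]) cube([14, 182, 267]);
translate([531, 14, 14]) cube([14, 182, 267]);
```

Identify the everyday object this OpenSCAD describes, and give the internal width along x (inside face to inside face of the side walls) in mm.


An open box. The internal width is 517 mm.

A 545×210 base slab with four walls standing on it — an open box. The base is 545 mm wide and the walls are 14 mm thick, so the internal width is 545 − 2 × 14 = 517 mm.


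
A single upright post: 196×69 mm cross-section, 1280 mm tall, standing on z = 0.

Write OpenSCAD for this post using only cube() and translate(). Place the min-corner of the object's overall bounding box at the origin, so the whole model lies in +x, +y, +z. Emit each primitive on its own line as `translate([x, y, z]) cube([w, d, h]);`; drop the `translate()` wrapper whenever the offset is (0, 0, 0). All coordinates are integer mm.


cube([196, 69, 1280]);


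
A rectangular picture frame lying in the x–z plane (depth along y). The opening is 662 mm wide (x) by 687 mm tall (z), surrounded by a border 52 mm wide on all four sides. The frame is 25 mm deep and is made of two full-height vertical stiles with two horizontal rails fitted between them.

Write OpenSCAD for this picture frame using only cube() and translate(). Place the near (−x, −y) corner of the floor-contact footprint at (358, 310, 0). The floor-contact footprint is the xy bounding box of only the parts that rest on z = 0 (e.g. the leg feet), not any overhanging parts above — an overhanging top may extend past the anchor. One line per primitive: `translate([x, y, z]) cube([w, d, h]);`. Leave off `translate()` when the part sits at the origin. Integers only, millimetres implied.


translate([358, 310, 0]) cube([52, 25, 791]);
translate([1072, 310, 0]) cube([52, 25, 791]);
translate([410, 310, 0]) cube([662, 25, 52]);
translate([410, 310, 739]) cube([662, 25, 52]);


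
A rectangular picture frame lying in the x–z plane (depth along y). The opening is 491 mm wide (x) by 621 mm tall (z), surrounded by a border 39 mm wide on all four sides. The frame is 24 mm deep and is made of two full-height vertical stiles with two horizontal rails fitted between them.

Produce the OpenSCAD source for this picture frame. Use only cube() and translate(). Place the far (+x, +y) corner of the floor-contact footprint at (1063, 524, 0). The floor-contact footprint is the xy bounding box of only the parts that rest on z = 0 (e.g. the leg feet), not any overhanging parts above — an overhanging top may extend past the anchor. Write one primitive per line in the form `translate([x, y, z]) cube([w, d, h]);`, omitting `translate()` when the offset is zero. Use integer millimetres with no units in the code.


translate([494, 500, 0]) cube([39, 24, 699]);
translate([1024, 500, 0]) cube([39, 24, 699]);
translate([533, 500, 0]) cube([491, 24, 39]);
translate([533, 500, 660]) cube([491, 24, 39]);


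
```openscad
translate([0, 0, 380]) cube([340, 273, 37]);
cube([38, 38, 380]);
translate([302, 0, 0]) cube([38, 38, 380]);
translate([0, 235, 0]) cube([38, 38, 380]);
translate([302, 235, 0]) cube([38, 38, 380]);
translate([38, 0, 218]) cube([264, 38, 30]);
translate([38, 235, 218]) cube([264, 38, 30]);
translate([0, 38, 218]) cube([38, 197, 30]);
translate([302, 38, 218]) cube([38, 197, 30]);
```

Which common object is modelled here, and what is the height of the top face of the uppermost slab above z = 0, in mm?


A stool. The seat height is 417 mm.

A 340×273×37 slab at z = 380 on four corner posts — a stool. The seat top is 380 + 37 = 417 mm.


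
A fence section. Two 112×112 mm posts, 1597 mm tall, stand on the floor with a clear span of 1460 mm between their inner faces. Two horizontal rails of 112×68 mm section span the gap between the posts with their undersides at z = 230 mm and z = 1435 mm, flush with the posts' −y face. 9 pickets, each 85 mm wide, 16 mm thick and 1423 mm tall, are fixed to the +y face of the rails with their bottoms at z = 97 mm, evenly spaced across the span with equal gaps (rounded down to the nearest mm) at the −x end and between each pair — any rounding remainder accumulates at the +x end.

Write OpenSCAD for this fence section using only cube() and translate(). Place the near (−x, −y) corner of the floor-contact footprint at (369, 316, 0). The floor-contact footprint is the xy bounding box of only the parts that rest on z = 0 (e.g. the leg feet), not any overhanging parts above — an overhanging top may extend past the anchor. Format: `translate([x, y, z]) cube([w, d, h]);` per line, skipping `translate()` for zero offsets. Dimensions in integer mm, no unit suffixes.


translate([369, 316, 0]) cube([112, 112, 1597]);
translate([1941, 316, 0]) cube([112, 112, 1597]);
translate([481, 316, 230]) cube([1460, 112, 68]);
translate([481, 316, 1435]) cube([1460, 112, 68]);
translate([550, 428, 97]) cube([85, 16, 1423]);
translate([704, 428, 97]) cube([85, 16, 1423]);
translate([858, 428, 97]) cube([85, 16, 1423]);
translate([1012, 428, 97]) cube([85, 16, 1423]);
translate([1166, 428, 97]) cube([85, 16, 1423]);
translate([1320, 428, 97]) cube([85, 16, 1423]);
translate([1474, 428, 97]) cube([85, 16, 1423]);
translate([1628, 428, 97]) cube([85, 16, 1423]);
translate([1782, 428, 97]) cube([85, 16, 1423]);


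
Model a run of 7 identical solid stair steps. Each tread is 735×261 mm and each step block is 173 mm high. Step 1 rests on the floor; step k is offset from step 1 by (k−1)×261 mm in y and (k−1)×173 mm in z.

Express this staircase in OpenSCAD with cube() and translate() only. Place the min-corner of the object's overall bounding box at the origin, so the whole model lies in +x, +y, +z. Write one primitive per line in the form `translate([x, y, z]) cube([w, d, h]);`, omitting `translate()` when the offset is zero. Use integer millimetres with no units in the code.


cube([735, 261, 173]);
translate([0, 261, 173]) cube([735, 261, 173]);
translate([0, 522, 346]) cube([735, 261, 173]);
translate([0, 783, 519]) cube([735, 261, 173]);
translate([0, 1044, 692]) cube([735, 261, 173]);
translate([0, 1305, 865]) cube([735, 261, 173]);
translate([0, 1566, 1038]) cube([735, 261, 173]);


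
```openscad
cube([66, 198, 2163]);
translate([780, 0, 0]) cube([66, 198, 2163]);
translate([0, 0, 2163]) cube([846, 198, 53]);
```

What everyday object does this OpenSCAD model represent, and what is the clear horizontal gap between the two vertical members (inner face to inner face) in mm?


A door frame. The clear opening width is 714 mm.

Two 2163 mm tall posts with a header on top — a door frame. The left jamb is 66 mm wide at x = 0; the right jamb starts at x = 780. The clear opening is 780 − 66 = 714 mm.


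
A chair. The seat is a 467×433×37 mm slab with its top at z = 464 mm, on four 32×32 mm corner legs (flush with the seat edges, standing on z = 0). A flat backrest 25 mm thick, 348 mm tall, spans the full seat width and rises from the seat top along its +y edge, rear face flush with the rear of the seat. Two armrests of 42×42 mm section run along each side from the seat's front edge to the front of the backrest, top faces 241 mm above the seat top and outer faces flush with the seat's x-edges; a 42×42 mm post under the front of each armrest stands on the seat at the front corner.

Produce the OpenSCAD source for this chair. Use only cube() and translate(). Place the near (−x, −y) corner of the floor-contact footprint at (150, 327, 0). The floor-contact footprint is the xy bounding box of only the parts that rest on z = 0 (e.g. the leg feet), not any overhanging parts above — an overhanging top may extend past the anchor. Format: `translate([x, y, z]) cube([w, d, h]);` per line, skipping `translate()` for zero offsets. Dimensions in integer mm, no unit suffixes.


translate([150, 327, 427]) cube([467, 433, 37]);
translate([150, 327, 0]) cube([32, 32, 427]);
translate([585, 327, 0]) cube([32, 32, 427]);
translate([150, 728, 0]) cube([32, 32, 427]);
translate([585, 728, 0]) cube([32, 32, 427]);
translate([150, 735, 464]) cube([467, 25, 348]);
translate([150, 327, 663]) cube([42, 408, 42]);
translate([575, 327, 663]) cube([42, 408, 42]);
translate([150, 327, 464]) cube([42, 42, 199]);
translate([575, 327, 464]) cube([42, 42, 199]);


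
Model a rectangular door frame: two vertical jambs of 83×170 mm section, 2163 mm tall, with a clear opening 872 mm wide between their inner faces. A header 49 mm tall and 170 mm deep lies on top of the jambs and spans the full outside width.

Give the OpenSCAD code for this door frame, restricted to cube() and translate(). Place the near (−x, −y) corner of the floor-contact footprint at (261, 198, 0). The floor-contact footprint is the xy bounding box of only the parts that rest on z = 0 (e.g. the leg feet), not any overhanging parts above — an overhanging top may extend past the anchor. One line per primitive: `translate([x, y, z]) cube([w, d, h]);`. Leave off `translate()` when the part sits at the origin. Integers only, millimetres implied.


translate([261, 198, 0]) cube([83, 170, 2163]);
translate([1216, 198, 0]) cube([83, 170, 2163]);
translate([261, 198, 2163]) cube([1038, 170, 49]);


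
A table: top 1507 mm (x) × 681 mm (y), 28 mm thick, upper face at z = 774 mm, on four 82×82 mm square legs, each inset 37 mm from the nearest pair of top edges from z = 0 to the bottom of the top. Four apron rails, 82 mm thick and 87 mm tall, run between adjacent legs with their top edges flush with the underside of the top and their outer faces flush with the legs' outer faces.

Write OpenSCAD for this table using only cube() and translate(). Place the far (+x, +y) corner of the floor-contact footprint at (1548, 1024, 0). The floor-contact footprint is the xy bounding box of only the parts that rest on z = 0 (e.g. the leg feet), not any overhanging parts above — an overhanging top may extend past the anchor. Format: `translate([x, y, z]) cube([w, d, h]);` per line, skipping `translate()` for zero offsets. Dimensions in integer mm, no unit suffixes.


// leg_h = 774 - 28 = 746
// apron z = 746 - 87 = 659
translate([78, 380, 746]) cube([1507, 681, 28]);
translate([115, 417, 0]) cube([82, 82, 746]);
translate([1466, 417, 0]) cube([82, 82, 746]);
translate([115, 942, 0]) cube([82, 82, 746]);
translate([1466, 942, 0]) cube([82, 82, 746]);
translate([197, 417, 659]) cube([1269, 82, 87]);
translate([197, 942, 659]) cube([1269, 82, 87]);
translate([115, 499, 659]) cube([82, 443, 87]);
translate([1466, 499, 659]) cube([82, 443, 87]);


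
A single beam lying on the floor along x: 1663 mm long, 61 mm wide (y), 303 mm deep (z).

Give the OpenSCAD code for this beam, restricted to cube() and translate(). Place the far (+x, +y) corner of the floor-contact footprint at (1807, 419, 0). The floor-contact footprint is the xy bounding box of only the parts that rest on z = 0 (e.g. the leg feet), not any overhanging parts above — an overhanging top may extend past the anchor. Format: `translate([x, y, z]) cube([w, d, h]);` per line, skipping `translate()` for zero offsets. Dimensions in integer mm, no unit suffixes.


translate([144, 358, 0]) cube([1663, 61, 303]);


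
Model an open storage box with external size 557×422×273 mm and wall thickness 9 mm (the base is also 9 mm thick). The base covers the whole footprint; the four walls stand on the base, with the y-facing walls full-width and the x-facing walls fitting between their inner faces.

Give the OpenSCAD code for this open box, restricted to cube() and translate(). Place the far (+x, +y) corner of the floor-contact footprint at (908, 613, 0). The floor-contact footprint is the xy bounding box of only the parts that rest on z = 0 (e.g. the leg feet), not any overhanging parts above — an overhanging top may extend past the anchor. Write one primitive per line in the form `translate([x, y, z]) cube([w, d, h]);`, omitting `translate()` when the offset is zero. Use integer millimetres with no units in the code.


translate([351, 191, 0]) cube([557, 422, 9]);
translate([351, 191, 9]) cube([557, 9, 264]);
translate([351, 604, 9]) cube([557, 9, 264]);
translate([351, 200, 9]) cube([9, 404, 264]);
translate([899, 200, 9]) cube([9, 404, 264]);


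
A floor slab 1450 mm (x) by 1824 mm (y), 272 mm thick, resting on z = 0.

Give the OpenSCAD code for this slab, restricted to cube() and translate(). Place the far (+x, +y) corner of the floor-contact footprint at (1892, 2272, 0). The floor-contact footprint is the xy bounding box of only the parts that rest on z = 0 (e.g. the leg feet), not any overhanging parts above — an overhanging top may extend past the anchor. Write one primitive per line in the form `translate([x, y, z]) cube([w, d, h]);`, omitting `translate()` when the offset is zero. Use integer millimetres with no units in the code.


translate([442, 448, 0]) cube([1450, 1824, 272]);


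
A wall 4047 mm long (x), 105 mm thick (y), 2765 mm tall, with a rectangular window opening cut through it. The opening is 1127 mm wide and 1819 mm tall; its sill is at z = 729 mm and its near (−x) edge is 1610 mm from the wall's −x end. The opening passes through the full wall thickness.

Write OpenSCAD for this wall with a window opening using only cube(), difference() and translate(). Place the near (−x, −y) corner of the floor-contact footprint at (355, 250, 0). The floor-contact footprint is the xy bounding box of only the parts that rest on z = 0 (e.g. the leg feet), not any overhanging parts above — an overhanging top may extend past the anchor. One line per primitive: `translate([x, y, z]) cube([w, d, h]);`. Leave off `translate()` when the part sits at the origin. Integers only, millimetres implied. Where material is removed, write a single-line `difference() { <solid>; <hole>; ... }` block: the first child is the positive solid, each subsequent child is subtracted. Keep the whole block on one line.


difference() { translate([355, 250, 0]) cube([4047, 105, 2765]); translate([1965, 250, 729]) cube([1127, 105, 1819]); }


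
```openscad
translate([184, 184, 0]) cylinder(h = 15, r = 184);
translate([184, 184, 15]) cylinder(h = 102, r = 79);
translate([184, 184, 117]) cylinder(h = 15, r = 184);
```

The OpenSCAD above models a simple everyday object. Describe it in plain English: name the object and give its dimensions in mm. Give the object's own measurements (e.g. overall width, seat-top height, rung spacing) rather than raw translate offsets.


A spool: two coaxial disc flanges of radius 184 mm and thickness 15 mm, joined by a core cylinder of radius 79 mm and height 102 mm. The lower flange rests on z = 0 and the three cylinders share a vertical axis.


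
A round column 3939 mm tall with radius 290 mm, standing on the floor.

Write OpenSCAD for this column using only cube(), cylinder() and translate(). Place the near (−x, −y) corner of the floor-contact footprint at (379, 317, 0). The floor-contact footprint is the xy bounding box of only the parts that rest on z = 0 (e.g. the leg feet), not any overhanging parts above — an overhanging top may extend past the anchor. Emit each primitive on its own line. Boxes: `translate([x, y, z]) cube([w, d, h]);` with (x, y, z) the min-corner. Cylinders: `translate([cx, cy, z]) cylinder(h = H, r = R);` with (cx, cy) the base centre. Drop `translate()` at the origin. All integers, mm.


translate([669, 607, 0]) cylinder(h = 3939, r = 290);


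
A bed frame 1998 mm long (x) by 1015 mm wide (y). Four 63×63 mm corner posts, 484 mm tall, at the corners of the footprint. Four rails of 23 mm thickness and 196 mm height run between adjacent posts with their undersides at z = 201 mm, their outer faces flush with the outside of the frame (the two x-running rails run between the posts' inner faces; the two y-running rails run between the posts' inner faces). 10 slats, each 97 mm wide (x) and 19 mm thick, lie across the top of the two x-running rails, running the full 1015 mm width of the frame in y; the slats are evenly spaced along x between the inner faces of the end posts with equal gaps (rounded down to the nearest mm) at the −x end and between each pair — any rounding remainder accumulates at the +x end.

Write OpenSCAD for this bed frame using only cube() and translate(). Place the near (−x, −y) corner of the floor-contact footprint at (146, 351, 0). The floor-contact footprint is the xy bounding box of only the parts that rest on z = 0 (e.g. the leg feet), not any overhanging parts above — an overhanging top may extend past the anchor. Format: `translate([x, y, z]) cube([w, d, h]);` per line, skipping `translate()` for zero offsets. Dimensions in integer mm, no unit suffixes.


translate([146, 351, 0]) cube([63, 63, 484]);
translate([146, 1303, 0]) cube([63, 63, 484]);
translate([2081, 351, 0]) cube([63, 63, 484]);
translate([2081, 1303, 0]) cube([63, 63, 484]);
translate([209, 351, 201]) cube([1872, 23, 196]);
translate([209, 1343, 201]) cube([1872, 23, 196]);
translate([146, 414, 201]) cube([23, 889, 196]);
translate([2121, 414, 201]) cube([23, 889, 196]);
translate([291, 351, 397]) cube([97, 1015, 19]);
translate([470, 351, 397]) cube([97, 1015, 19]);
translate([649, 351, 397]) cube([97, 1015, 19]);
translate([828, 351, 397]) cube([97, 1015, 19]);
translate([1007, 351, 397]) cube([97, 1015, 19]);
translate([1186, 351, 397]) cube([97, 1015, 19]);
translate([1365, 351, 397]) cube([97, 1015, 19]);
translate([1544, 351, 397]) cube([97, 1015, 19]);
translate([1723, 351, 397]) cube([97, 1015, 19]);
translate([1902, 351, 397]) cube([97, 1015, 19]);
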